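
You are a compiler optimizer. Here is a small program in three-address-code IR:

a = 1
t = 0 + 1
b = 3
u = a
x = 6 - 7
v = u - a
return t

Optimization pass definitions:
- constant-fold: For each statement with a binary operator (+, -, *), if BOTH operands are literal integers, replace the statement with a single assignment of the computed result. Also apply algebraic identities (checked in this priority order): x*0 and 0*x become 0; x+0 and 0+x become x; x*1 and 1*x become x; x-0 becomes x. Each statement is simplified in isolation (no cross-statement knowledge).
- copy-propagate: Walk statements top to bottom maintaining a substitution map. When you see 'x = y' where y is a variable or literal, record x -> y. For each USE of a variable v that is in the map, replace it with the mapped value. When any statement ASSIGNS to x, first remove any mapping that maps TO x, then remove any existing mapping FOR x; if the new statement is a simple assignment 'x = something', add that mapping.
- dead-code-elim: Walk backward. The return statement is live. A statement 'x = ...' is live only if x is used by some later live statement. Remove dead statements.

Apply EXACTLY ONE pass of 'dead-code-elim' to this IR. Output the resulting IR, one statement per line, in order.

Answer: t = 0 + 1
return t

Derivation:
Applying dead-code-elim statement-by-statement:
  [7] return t  -> KEEP (return); live=['t']
  [6] v = u - a  -> DEAD (v not live)
  [5] x = 6 - 7  -> DEAD (x not live)
  [4] u = a  -> DEAD (u not live)
  [3] b = 3  -> DEAD (b not live)
  [2] t = 0 + 1  -> KEEP; live=[]
  [1] a = 1  -> DEAD (a not live)
Result (2 stmts):
  t = 0 + 1
  return t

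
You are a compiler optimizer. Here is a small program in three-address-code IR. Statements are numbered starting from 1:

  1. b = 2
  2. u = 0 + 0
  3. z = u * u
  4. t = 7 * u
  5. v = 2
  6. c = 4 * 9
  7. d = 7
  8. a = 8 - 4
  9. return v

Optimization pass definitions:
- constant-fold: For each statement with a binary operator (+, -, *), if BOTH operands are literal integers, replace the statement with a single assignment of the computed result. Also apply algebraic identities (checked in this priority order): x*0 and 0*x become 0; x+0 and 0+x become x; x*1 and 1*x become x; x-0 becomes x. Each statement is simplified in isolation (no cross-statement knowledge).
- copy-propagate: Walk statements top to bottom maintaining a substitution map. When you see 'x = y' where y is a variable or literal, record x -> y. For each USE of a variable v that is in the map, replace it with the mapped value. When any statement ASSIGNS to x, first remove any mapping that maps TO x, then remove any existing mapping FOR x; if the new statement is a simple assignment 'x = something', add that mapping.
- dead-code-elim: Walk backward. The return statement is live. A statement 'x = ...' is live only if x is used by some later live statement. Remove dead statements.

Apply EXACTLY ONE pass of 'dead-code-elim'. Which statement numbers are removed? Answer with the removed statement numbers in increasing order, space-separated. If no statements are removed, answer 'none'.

Answer: 1 2 3 4 6 7 8

Derivation:
Backward liveness scan:
Stmt 1 'b = 2': DEAD (b not in live set [])
Stmt 2 'u = 0 + 0': DEAD (u not in live set [])
Stmt 3 'z = u * u': DEAD (z not in live set [])
Stmt 4 't = 7 * u': DEAD (t not in live set [])
Stmt 5 'v = 2': KEEP (v is live); live-in = []
Stmt 6 'c = 4 * 9': DEAD (c not in live set ['v'])
Stmt 7 'd = 7': DEAD (d not in live set ['v'])
Stmt 8 'a = 8 - 4': DEAD (a not in live set ['v'])
Stmt 9 'return v': KEEP (return); live-in = ['v']
Removed statement numbers: [1, 2, 3, 4, 6, 7, 8]
Surviving IR:
  v = 2
  return v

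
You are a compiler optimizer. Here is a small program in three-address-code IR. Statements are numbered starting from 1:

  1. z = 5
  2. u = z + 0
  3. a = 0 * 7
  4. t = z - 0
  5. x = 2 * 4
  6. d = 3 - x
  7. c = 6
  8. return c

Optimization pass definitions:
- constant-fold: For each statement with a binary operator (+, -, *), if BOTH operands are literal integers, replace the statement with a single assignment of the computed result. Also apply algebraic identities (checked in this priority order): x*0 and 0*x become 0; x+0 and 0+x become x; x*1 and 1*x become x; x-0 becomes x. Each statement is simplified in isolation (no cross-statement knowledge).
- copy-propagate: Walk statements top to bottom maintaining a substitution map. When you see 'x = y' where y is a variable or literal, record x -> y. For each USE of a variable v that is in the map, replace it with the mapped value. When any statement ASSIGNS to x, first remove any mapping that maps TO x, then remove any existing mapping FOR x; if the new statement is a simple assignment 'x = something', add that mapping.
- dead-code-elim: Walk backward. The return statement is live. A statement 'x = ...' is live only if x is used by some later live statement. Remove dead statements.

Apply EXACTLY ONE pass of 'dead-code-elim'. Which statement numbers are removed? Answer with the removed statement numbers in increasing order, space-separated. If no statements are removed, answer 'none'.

Backward liveness scan:
Stmt 1 'z = 5': DEAD (z not in live set [])
Stmt 2 'u = z + 0': DEAD (u not in live set [])
Stmt 3 'a = 0 * 7': DEAD (a not in live set [])
Stmt 4 't = z - 0': DEAD (t not in live set [])
Stmt 5 'x = 2 * 4': DEAD (x not in live set [])
Stmt 6 'd = 3 - x': DEAD (d not in live set [])
Stmt 7 'c = 6': KEEP (c is live); live-in = []
Stmt 8 'return c': KEEP (return); live-in = ['c']
Removed statement numbers: [1, 2, 3, 4, 5, 6]
Surviving IR:
  c = 6
  return c

Answer: 1 2 3 4 5 6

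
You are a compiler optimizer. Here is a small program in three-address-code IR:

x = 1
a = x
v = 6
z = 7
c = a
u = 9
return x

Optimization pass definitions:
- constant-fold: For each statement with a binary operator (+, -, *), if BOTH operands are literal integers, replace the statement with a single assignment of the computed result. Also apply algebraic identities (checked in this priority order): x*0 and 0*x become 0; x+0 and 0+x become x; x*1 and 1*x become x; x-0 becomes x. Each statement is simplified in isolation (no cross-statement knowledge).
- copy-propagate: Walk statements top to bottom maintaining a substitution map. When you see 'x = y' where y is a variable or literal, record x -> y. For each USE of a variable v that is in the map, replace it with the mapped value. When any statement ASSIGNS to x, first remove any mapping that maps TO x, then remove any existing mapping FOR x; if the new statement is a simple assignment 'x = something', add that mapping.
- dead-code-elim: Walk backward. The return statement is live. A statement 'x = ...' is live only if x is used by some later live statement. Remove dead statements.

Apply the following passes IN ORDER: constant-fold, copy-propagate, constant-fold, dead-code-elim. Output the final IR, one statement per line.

Answer: return 1

Derivation:
Initial IR:
  x = 1
  a = x
  v = 6
  z = 7
  c = a
  u = 9
  return x
After constant-fold (7 stmts):
  x = 1
  a = x
  v = 6
  z = 7
  c = a
  u = 9
  return x
After copy-propagate (7 stmts):
  x = 1
  a = 1
  v = 6
  z = 7
  c = 1
  u = 9
  return 1
After constant-fold (7 stmts):
  x = 1
  a = 1
  v = 6
  z = 7
  c = 1
  u = 9
  return 1
After dead-code-elim (1 stmts):
  return 1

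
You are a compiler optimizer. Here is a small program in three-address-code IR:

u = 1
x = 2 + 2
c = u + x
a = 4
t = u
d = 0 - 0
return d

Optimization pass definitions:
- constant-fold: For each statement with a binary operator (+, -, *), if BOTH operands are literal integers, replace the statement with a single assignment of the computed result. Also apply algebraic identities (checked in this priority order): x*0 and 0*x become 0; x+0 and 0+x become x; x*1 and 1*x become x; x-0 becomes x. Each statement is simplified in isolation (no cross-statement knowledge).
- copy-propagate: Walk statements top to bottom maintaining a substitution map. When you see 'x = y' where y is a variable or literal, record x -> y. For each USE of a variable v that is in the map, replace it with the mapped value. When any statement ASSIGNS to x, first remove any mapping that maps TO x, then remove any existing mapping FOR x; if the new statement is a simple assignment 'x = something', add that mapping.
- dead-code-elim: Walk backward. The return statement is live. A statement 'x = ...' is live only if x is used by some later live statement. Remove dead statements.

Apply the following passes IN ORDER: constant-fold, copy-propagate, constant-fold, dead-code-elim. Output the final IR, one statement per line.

Initial IR:
  u = 1
  x = 2 + 2
  c = u + x
  a = 4
  t = u
  d = 0 - 0
  return d
After constant-fold (7 stmts):
  u = 1
  x = 4
  c = u + x
  a = 4
  t = u
  d = 0
  return d
After copy-propagate (7 stmts):
  u = 1
  x = 4
  c = 1 + 4
  a = 4
  t = 1
  d = 0
  return 0
After constant-fold (7 stmts):
  u = 1
  x = 4
  c = 5
  a = 4
  t = 1
  d = 0
  return 0
After dead-code-elim (1 stmts):
  return 0

Answer: return 0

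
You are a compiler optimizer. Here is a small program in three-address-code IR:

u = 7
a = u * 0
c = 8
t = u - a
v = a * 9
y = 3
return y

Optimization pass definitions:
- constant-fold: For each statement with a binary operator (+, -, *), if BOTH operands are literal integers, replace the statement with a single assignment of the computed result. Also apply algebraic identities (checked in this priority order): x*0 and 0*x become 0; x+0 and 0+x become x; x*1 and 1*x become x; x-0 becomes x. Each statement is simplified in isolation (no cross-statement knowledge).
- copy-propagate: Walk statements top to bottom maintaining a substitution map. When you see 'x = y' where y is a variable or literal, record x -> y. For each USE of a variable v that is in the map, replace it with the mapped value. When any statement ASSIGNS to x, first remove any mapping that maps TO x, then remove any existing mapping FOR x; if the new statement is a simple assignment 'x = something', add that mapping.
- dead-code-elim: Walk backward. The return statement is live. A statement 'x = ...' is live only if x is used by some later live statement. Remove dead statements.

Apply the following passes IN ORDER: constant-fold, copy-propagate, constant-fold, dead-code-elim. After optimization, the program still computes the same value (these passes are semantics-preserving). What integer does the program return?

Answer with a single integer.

Initial IR:
  u = 7
  a = u * 0
  c = 8
  t = u - a
  v = a * 9
  y = 3
  return y
After constant-fold (7 stmts):
  u = 7
  a = 0
  c = 8
  t = u - a
  v = a * 9
  y = 3
  return y
After copy-propagate (7 stmts):
  u = 7
  a = 0
  c = 8
  t = 7 - 0
  v = 0 * 9
  y = 3
  return 3
After constant-fold (7 stmts):
  u = 7
  a = 0
  c = 8
  t = 7
  v = 0
  y = 3
  return 3
After dead-code-elim (1 stmts):
  return 3
Evaluate:
  u = 7  =>  u = 7
  a = u * 0  =>  a = 0
  c = 8  =>  c = 8
  t = u - a  =>  t = 7
  v = a * 9  =>  v = 0
  y = 3  =>  y = 3
  return y = 3

Answer: 3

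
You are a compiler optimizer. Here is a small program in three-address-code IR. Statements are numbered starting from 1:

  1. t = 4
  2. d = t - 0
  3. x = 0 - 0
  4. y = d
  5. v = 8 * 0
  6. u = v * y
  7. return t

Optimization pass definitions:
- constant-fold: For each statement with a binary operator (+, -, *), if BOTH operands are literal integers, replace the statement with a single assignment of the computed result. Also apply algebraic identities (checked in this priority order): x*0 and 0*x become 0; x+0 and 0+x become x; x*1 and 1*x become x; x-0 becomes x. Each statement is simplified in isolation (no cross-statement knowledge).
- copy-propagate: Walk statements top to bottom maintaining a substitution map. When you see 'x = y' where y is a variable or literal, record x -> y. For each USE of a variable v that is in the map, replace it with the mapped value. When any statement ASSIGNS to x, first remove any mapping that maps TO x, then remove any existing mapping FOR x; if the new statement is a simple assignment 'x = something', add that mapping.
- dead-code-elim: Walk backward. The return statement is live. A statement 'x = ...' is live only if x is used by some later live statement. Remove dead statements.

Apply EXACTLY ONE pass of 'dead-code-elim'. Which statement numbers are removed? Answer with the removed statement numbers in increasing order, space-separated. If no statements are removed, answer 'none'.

Answer: 2 3 4 5 6

Derivation:
Backward liveness scan:
Stmt 1 't = 4': KEEP (t is live); live-in = []
Stmt 2 'd = t - 0': DEAD (d not in live set ['t'])
Stmt 3 'x = 0 - 0': DEAD (x not in live set ['t'])
Stmt 4 'y = d': DEAD (y not in live set ['t'])
Stmt 5 'v = 8 * 0': DEAD (v not in live set ['t'])
Stmt 6 'u = v * y': DEAD (u not in live set ['t'])
Stmt 7 'return t': KEEP (return); live-in = ['t']
Removed statement numbers: [2, 3, 4, 5, 6]
Surviving IR:
  t = 4
  return t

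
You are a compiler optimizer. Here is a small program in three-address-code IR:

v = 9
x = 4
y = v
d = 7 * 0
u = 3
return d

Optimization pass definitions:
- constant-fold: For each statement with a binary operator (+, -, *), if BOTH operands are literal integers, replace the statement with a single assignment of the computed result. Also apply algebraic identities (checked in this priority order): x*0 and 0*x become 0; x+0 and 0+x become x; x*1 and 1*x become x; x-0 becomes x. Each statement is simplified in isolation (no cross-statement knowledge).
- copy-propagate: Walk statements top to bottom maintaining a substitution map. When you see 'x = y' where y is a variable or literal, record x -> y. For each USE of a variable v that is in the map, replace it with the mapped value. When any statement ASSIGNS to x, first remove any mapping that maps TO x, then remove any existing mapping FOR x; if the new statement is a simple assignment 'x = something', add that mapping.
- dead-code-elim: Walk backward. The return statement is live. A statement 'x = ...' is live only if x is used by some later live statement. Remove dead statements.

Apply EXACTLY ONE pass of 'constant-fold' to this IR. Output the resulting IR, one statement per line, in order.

Answer: v = 9
x = 4
y = v
d = 0
u = 3
return d

Derivation:
Applying constant-fold statement-by-statement:
  [1] v = 9  (unchanged)
  [2] x = 4  (unchanged)
  [3] y = v  (unchanged)
  [4] d = 7 * 0  -> d = 0
  [5] u = 3  (unchanged)
  [6] return d  (unchanged)
Result (6 stmts):
  v = 9
  x = 4
  y = v
  d = 0
  u = 3
  return d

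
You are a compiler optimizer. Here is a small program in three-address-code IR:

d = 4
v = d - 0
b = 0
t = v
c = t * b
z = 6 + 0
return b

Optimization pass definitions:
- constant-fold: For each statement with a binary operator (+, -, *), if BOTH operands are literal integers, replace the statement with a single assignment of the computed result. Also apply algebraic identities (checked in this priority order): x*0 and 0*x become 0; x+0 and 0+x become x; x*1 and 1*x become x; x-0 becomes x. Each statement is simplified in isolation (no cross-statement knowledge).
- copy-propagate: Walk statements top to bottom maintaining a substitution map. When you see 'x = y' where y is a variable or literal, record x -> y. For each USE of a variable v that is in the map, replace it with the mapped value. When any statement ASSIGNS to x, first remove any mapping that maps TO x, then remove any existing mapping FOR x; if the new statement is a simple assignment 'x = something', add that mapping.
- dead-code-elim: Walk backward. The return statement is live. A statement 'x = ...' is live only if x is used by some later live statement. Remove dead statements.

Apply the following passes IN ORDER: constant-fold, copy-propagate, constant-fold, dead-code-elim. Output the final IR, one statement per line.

Answer: return 0

Derivation:
Initial IR:
  d = 4
  v = d - 0
  b = 0
  t = v
  c = t * b
  z = 6 + 0
  return b
After constant-fold (7 stmts):
  d = 4
  v = d
  b = 0
  t = v
  c = t * b
  z = 6
  return b
After copy-propagate (7 stmts):
  d = 4
  v = 4
  b = 0
  t = 4
  c = 4 * 0
  z = 6
  return 0
After constant-fold (7 stmts):
  d = 4
  v = 4
  b = 0
  t = 4
  c = 0
  z = 6
  return 0
After dead-code-elim (1 stmts):
  return 0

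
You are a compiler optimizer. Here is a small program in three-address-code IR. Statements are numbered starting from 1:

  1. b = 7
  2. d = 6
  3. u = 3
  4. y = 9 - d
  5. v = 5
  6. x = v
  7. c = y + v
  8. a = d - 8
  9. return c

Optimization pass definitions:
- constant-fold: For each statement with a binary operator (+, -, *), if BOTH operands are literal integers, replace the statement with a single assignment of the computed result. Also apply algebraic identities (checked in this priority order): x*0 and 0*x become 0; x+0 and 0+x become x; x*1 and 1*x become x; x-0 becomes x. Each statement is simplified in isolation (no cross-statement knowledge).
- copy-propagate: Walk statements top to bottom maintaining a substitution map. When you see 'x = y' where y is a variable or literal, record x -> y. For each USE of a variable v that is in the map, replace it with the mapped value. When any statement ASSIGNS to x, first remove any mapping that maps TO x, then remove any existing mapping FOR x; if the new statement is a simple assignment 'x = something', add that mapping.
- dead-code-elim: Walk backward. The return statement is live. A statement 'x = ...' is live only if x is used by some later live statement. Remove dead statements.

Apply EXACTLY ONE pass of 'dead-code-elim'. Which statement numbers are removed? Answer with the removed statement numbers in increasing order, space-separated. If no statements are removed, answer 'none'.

Answer: 1 3 6 8

Derivation:
Backward liveness scan:
Stmt 1 'b = 7': DEAD (b not in live set [])
Stmt 2 'd = 6': KEEP (d is live); live-in = []
Stmt 3 'u = 3': DEAD (u not in live set ['d'])
Stmt 4 'y = 9 - d': KEEP (y is live); live-in = ['d']
Stmt 5 'v = 5': KEEP (v is live); live-in = ['y']
Stmt 6 'x = v': DEAD (x not in live set ['v', 'y'])
Stmt 7 'c = y + v': KEEP (c is live); live-in = ['v', 'y']
Stmt 8 'a = d - 8': DEAD (a not in live set ['c'])
Stmt 9 'return c': KEEP (return); live-in = ['c']
Removed statement numbers: [1, 3, 6, 8]
Surviving IR:
  d = 6
  y = 9 - d
  v = 5
  c = y + v
  return c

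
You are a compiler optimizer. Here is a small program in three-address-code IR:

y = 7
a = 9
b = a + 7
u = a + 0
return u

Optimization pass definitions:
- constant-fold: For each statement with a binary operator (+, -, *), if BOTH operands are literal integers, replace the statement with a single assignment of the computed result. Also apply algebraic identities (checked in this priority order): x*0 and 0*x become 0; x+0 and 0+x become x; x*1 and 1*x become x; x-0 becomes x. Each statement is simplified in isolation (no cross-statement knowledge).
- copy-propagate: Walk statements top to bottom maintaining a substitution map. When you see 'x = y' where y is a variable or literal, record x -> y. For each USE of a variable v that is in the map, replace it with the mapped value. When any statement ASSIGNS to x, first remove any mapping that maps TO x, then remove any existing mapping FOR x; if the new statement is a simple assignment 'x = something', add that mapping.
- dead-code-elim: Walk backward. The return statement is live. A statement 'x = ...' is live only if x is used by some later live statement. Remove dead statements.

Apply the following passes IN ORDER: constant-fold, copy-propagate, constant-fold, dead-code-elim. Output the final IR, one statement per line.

Answer: return 9

Derivation:
Initial IR:
  y = 7
  a = 9
  b = a + 7
  u = a + 0
  return u
After constant-fold (5 stmts):
  y = 7
  a = 9
  b = a + 7
  u = a
  return u
After copy-propagate (5 stmts):
  y = 7
  a = 9
  b = 9 + 7
  u = 9
  return 9
After constant-fold (5 stmts):
  y = 7
  a = 9
  b = 16
  u = 9
  return 9
After dead-code-elim (1 stmts):
  return 9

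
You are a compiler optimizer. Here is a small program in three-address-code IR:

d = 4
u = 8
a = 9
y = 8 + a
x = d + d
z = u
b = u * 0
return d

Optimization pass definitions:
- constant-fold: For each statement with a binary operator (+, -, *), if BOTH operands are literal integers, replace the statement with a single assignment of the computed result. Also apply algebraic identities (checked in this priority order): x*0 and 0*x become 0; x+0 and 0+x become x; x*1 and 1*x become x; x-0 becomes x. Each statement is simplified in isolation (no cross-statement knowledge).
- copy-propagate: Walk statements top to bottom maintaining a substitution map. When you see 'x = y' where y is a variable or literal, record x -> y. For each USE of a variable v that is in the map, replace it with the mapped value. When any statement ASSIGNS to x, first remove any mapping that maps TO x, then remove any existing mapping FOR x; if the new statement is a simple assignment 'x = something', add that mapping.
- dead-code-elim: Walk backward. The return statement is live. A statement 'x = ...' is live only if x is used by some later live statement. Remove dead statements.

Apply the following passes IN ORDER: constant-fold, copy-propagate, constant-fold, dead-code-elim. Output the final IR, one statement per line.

Initial IR:
  d = 4
  u = 8
  a = 9
  y = 8 + a
  x = d + d
  z = u
  b = u * 0
  return d
After constant-fold (8 stmts):
  d = 4
  u = 8
  a = 9
  y = 8 + a
  x = d + d
  z = u
  b = 0
  return d
After copy-propagate (8 stmts):
  d = 4
  u = 8
  a = 9
  y = 8 + 9
  x = 4 + 4
  z = 8
  b = 0
  return 4
After constant-fold (8 stmts):
  d = 4
  u = 8
  a = 9
  y = 17
  x = 8
  z = 8
  b = 0
  return 4
After dead-code-elim (1 stmts):
  return 4

Answer: return 4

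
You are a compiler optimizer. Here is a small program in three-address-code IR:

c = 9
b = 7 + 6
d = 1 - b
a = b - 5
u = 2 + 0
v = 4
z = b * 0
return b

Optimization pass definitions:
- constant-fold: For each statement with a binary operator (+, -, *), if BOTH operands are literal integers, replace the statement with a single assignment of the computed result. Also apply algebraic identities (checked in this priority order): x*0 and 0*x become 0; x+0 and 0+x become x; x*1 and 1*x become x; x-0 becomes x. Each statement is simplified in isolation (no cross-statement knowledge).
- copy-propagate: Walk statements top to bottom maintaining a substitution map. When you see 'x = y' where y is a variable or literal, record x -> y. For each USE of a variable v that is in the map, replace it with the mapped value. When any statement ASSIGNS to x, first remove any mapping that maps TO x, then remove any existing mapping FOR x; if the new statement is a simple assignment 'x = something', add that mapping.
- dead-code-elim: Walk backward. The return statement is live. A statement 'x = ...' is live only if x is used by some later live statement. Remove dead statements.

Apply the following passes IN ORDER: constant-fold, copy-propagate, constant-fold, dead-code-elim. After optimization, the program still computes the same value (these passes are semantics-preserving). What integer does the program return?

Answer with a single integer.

Initial IR:
  c = 9
  b = 7 + 6
  d = 1 - b
  a = b - 5
  u = 2 + 0
  v = 4
  z = b * 0
  return b
After constant-fold (8 stmts):
  c = 9
  b = 13
  d = 1 - b
  a = b - 5
  u = 2
  v = 4
  z = 0
  return b
After copy-propagate (8 stmts):
  c = 9
  b = 13
  d = 1 - 13
  a = 13 - 5
  u = 2
  v = 4
  z = 0
  return 13
After constant-fold (8 stmts):
  c = 9
  b = 13
  d = -12
  a = 8
  u = 2
  v = 4
  z = 0
  return 13
After dead-code-elim (1 stmts):
  return 13
Evaluate:
  c = 9  =>  c = 9
  b = 7 + 6  =>  b = 13
  d = 1 - b  =>  d = -12
  a = b - 5  =>  a = 8
  u = 2 + 0  =>  u = 2
  v = 4  =>  v = 4
  z = b * 0  =>  z = 0
  return b = 13

Answer: 13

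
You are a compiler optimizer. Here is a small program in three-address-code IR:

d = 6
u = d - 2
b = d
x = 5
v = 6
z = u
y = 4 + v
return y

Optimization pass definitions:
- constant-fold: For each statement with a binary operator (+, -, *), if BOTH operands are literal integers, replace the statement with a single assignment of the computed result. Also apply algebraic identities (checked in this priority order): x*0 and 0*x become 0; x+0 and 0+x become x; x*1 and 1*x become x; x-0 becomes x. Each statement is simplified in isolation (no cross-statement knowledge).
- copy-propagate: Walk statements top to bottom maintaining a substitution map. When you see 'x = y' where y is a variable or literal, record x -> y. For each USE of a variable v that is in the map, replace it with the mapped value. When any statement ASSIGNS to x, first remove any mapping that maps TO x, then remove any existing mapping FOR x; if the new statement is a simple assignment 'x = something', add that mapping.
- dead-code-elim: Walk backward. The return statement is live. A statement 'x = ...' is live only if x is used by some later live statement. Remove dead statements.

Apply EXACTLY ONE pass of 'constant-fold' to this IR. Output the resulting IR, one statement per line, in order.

Applying constant-fold statement-by-statement:
  [1] d = 6  (unchanged)
  [2] u = d - 2  (unchanged)
  [3] b = d  (unchanged)
  [4] x = 5  (unchanged)
  [5] v = 6  (unchanged)
  [6] z = u  (unchanged)
  [7] y = 4 + v  (unchanged)
  [8] return y  (unchanged)
Result (8 stmts):
  d = 6
  u = d - 2
  b = d
  x = 5
  v = 6
  z = u
  y = 4 + v
  return y

Answer: d = 6
u = d - 2
b = d
x = 5
v = 6
z = u
y = 4 + v
return y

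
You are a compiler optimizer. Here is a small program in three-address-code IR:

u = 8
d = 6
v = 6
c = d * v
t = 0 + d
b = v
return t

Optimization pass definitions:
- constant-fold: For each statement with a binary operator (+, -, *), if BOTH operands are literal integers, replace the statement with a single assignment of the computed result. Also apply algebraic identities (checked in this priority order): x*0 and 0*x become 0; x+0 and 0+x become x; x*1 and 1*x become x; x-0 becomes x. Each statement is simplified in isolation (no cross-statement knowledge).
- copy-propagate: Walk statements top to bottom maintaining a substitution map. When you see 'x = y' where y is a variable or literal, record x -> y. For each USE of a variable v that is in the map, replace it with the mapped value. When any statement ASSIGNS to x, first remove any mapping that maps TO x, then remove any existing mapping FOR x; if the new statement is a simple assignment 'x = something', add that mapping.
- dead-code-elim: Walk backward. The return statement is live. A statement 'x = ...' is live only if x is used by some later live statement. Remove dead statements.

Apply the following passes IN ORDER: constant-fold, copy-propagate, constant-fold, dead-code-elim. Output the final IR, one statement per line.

Answer: return 6

Derivation:
Initial IR:
  u = 8
  d = 6
  v = 6
  c = d * v
  t = 0 + d
  b = v
  return t
After constant-fold (7 stmts):
  u = 8
  d = 6
  v = 6
  c = d * v
  t = d
  b = v
  return t
After copy-propagate (7 stmts):
  u = 8
  d = 6
  v = 6
  c = 6 * 6
  t = 6
  b = 6
  return 6
After constant-fold (7 stmts):
  u = 8
  d = 6
  v = 6
  c = 36
  t = 6
  b = 6
  return 6
After dead-code-elim (1 stmts):
  return 6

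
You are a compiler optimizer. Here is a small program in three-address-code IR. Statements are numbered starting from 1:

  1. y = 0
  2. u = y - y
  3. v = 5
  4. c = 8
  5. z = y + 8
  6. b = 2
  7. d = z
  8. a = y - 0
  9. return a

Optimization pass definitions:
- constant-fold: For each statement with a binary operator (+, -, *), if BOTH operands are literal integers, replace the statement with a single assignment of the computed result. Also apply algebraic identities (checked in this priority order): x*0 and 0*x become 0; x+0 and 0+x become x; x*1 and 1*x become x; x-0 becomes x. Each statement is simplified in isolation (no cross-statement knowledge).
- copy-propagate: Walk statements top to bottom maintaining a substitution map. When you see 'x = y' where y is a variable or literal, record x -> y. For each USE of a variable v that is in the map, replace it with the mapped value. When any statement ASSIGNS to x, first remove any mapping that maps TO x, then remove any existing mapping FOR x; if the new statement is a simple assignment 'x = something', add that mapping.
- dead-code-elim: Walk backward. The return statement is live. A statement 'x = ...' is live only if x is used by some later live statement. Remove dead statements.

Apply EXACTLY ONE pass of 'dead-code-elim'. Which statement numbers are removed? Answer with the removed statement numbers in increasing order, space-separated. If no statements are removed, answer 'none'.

Answer: 2 3 4 5 6 7

Derivation:
Backward liveness scan:
Stmt 1 'y = 0': KEEP (y is live); live-in = []
Stmt 2 'u = y - y': DEAD (u not in live set ['y'])
Stmt 3 'v = 5': DEAD (v not in live set ['y'])
Stmt 4 'c = 8': DEAD (c not in live set ['y'])
Stmt 5 'z = y + 8': DEAD (z not in live set ['y'])
Stmt 6 'b = 2': DEAD (b not in live set ['y'])
Stmt 7 'd = z': DEAD (d not in live set ['y'])
Stmt 8 'a = y - 0': KEEP (a is live); live-in = ['y']
Stmt 9 'return a': KEEP (return); live-in = ['a']
Removed statement numbers: [2, 3, 4, 5, 6, 7]
Surviving IR:
  y = 0
  a = y - 0
  return a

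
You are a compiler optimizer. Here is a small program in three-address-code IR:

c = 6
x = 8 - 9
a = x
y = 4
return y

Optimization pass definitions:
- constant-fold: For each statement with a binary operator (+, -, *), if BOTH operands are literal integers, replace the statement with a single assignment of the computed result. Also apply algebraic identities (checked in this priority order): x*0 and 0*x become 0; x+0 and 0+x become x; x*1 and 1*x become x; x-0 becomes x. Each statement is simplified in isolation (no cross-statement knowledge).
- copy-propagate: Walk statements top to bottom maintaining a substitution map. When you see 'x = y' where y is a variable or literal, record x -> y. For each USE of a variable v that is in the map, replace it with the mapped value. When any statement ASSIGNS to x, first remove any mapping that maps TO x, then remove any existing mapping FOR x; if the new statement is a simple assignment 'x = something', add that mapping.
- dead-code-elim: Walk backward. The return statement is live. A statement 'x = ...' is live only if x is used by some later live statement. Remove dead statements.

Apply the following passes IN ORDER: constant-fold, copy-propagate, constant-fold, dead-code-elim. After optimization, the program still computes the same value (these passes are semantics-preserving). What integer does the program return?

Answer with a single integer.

Answer: 4

Derivation:
Initial IR:
  c = 6
  x = 8 - 9
  a = x
  y = 4
  return y
After constant-fold (5 stmts):
  c = 6
  x = -1
  a = x
  y = 4
  return y
After copy-propagate (5 stmts):
  c = 6
  x = -1
  a = -1
  y = 4
  return 4
After constant-fold (5 stmts):
  c = 6
  x = -1
  a = -1
  y = 4
  return 4
After dead-code-elim (1 stmts):
  return 4
Evaluate:
  c = 6  =>  c = 6
  x = 8 - 9  =>  x = -1
  a = x  =>  a = -1
  y = 4  =>  y = 4
  return y = 4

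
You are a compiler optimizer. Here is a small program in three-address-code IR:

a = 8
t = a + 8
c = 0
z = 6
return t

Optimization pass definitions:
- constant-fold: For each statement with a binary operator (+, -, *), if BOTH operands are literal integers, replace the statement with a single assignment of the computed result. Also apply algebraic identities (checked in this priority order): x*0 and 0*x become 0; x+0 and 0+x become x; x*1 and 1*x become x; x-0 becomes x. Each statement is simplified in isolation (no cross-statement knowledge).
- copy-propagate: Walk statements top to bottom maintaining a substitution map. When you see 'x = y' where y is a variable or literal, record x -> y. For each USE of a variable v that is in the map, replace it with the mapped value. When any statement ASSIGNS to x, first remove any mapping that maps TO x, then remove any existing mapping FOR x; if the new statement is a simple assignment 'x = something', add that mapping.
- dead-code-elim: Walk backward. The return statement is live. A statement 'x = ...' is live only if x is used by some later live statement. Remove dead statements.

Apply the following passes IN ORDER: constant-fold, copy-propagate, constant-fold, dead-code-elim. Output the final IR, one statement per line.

Initial IR:
  a = 8
  t = a + 8
  c = 0
  z = 6
  return t
After constant-fold (5 stmts):
  a = 8
  t = a + 8
  c = 0
  z = 6
  return t
After copy-propagate (5 stmts):
  a = 8
  t = 8 + 8
  c = 0
  z = 6
  return t
After constant-fold (5 stmts):
  a = 8
  t = 16
  c = 0
  z = 6
  return t
After dead-code-elim (2 stmts):
  t = 16
  return t

Answer: t = 16
return t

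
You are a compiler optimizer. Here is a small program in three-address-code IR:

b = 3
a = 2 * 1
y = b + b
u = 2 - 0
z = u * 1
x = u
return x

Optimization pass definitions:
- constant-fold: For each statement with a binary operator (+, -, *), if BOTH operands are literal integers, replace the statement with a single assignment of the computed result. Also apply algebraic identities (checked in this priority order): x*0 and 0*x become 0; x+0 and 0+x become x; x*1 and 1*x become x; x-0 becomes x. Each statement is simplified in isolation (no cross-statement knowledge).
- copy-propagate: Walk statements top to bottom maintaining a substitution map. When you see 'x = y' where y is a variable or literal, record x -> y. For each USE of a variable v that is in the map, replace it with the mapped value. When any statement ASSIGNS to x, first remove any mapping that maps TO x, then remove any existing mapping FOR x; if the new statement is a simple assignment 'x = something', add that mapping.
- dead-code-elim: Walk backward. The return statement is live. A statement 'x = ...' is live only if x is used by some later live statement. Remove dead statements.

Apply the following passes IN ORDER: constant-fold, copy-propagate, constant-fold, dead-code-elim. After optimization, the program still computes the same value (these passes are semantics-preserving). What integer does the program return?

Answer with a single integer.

Answer: 2

Derivation:
Initial IR:
  b = 3
  a = 2 * 1
  y = b + b
  u = 2 - 0
  z = u * 1
  x = u
  return x
After constant-fold (7 stmts):
  b = 3
  a = 2
  y = b + b
  u = 2
  z = u
  x = u
  return x
After copy-propagate (7 stmts):
  b = 3
  a = 2
  y = 3 + 3
  u = 2
  z = 2
  x = 2
  return 2
After constant-fold (7 stmts):
  b = 3
  a = 2
  y = 6
  u = 2
  z = 2
  x = 2
  return 2
After dead-code-elim (1 stmts):
  return 2
Evaluate:
  b = 3  =>  b = 3
  a = 2 * 1  =>  a = 2
  y = b + b  =>  y = 6
  u = 2 - 0  =>  u = 2
  z = u * 1  =>  z = 2
  x = u  =>  x = 2
  return x = 2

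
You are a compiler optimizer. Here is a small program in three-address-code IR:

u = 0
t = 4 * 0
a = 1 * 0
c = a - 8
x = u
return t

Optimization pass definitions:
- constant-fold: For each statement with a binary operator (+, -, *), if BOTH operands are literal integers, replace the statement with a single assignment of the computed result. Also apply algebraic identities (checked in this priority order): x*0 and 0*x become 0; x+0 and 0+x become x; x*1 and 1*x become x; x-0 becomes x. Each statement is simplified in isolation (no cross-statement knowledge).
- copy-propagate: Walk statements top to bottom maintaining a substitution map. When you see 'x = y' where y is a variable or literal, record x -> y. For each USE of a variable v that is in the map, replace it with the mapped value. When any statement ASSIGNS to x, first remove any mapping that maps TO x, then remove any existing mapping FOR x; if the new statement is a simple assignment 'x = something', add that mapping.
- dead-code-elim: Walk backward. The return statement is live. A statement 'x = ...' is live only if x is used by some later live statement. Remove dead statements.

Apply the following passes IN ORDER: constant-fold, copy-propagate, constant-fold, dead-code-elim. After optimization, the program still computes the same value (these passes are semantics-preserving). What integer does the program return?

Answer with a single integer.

Answer: 0

Derivation:
Initial IR:
  u = 0
  t = 4 * 0
  a = 1 * 0
  c = a - 8
  x = u
  return t
After constant-fold (6 stmts):
  u = 0
  t = 0
  a = 0
  c = a - 8
  x = u
  return t
After copy-propagate (6 stmts):
  u = 0
  t = 0
  a = 0
  c = 0 - 8
  x = 0
  return 0
After constant-fold (6 stmts):
  u = 0
  t = 0
  a = 0
  c = -8
  x = 0
  return 0
After dead-code-elim (1 stmts):
  return 0
Evaluate:
  u = 0  =>  u = 0
  t = 4 * 0  =>  t = 0
  a = 1 * 0  =>  a = 0
  c = a - 8  =>  c = -8
  x = u  =>  x = 0
  return t = 0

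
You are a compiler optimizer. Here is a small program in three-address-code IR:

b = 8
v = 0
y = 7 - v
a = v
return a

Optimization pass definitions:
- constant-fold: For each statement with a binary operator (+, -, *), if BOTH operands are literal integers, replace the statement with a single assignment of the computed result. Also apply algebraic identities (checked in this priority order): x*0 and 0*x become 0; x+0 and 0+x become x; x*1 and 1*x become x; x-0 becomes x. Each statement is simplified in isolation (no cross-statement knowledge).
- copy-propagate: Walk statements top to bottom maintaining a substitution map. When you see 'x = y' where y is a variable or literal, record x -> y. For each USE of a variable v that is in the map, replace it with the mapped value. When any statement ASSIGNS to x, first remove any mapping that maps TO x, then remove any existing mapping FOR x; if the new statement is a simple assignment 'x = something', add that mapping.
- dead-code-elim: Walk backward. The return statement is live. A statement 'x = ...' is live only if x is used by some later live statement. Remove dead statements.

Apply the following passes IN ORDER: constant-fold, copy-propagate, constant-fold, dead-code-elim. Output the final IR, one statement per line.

Initial IR:
  b = 8
  v = 0
  y = 7 - v
  a = v
  return a
After constant-fold (5 stmts):
  b = 8
  v = 0
  y = 7 - v
  a = v
  return a
After copy-propagate (5 stmts):
  b = 8
  v = 0
  y = 7 - 0
  a = 0
  return 0
After constant-fold (5 stmts):
  b = 8
  v = 0
  y = 7
  a = 0
  return 0
After dead-code-elim (1 stmts):
  return 0

Answer: return 0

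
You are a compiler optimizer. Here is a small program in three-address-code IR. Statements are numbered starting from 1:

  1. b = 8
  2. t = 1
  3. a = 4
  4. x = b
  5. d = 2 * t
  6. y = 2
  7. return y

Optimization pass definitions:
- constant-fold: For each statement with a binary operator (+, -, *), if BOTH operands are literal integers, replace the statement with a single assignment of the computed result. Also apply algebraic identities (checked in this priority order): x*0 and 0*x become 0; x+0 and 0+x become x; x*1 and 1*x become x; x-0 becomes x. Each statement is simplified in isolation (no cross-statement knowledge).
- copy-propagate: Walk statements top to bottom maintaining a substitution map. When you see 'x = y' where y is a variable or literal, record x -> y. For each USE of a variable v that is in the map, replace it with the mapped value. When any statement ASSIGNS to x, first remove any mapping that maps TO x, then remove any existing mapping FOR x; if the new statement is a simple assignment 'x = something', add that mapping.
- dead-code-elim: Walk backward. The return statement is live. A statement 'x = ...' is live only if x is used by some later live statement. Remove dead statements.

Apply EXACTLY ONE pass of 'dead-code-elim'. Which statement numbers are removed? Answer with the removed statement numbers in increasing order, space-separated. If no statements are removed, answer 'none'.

Backward liveness scan:
Stmt 1 'b = 8': DEAD (b not in live set [])
Stmt 2 't = 1': DEAD (t not in live set [])
Stmt 3 'a = 4': DEAD (a not in live set [])
Stmt 4 'x = b': DEAD (x not in live set [])
Stmt 5 'd = 2 * t': DEAD (d not in live set [])
Stmt 6 'y = 2': KEEP (y is live); live-in = []
Stmt 7 'return y': KEEP (return); live-in = ['y']
Removed statement numbers: [1, 2, 3, 4, 5]
Surviving IR:
  y = 2
  return y

Answer: 1 2 3 4 5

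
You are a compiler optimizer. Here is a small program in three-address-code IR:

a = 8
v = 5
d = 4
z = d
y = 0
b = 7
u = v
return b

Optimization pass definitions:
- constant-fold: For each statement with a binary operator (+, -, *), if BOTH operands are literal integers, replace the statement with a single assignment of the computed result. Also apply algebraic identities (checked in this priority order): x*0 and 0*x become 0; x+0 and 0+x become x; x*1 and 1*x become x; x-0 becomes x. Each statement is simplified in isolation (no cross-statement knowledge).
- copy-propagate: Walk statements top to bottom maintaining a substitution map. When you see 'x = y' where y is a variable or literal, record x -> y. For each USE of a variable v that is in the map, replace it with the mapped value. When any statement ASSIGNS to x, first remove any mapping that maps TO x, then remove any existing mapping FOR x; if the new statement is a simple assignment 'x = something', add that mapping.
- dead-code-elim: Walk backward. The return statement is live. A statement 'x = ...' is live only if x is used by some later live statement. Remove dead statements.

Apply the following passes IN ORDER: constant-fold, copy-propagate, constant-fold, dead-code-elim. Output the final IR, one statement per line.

Answer: return 7

Derivation:
Initial IR:
  a = 8
  v = 5
  d = 4
  z = d
  y = 0
  b = 7
  u = v
  return b
After constant-fold (8 stmts):
  a = 8
  v = 5
  d = 4
  z = d
  y = 0
  b = 7
  u = v
  return b
After copy-propagate (8 stmts):
  a = 8
  v = 5
  d = 4
  z = 4
  y = 0
  b = 7
  u = 5
  return 7
After constant-fold (8 stmts):
  a = 8
  v = 5
  d = 4
  z = 4
  y = 0
  b = 7
  u = 5
  return 7
After dead-code-elim (1 stmts):
  return 7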